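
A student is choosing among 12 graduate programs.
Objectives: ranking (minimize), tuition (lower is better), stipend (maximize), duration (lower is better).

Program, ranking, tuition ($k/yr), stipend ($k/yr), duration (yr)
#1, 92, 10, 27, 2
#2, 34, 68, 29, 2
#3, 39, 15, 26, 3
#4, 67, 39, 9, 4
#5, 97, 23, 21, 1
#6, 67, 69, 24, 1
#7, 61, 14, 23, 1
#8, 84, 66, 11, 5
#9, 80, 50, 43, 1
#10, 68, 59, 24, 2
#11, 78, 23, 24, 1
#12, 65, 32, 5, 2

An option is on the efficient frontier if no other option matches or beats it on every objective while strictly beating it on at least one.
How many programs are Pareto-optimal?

#1: not dominated (best tuition).
#2: not dominated (best ranking).
#3: not dominated.
#4: dominated by #3 (ranking 39≤67, tuition 15≤39, stipend 26≥9, duration 3≤4).
#5: dominated by #7 (ranking 61≤97, tuition 14≤23, stipend 23≥21, duration 1≤1).
#6: not dominated.
#7: not dominated.
#8: dominated by #3 (ranking 39≤84, tuition 15≤66, stipend 26≥11, duration 3≤5).
#9: not dominated (best stipend).
#10: not dominated.
#11: not dominated.
#12: dominated by #7 (ranking 61≤65, tuition 14≤32, stipend 23≥5, duration 1≤2).
Pareto-optimal: #1, #2, #3, #6, #7, #9, #10, #11 → 8.

8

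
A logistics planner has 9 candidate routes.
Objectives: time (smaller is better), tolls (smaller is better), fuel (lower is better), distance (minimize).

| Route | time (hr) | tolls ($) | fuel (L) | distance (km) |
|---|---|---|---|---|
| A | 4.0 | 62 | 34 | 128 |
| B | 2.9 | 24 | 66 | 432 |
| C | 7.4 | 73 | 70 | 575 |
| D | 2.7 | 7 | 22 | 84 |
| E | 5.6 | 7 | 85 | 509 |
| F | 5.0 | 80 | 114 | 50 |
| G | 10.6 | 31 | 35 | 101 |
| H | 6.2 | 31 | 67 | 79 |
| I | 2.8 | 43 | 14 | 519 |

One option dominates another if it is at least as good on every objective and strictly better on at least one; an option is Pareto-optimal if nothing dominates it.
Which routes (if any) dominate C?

A, B, D, H, I

A: time 4.0≤7.4, tolls 62≤73, fuel 34≤70, distance 128≤575 — dominates C.
B: time 2.9≤7.4, tolls 24≤73, fuel 66≤70, distance 432≤575 — dominates C.
D: time 2.7≤7.4, tolls 7≤73, fuel 22≤70, distance 84≤575 — dominates C.
H: time 6.2≤7.4, tolls 31≤73, fuel 67≤70, distance 79≤575 — dominates C.
I: time 2.8≤7.4, tolls 43≤73, fuel 14≤70, distance 519≤575 — dominates C.
Others (E, F, G) are each worse than C on at least one objective.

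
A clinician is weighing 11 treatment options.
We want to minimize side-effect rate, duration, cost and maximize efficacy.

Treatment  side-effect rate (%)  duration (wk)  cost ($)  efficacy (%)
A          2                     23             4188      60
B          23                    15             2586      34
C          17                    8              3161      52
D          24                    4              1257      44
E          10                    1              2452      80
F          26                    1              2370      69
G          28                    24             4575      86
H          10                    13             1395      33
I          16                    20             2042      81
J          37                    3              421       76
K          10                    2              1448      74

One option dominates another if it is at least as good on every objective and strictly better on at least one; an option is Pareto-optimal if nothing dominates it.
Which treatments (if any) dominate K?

none

A: worse on duration (23 vs 2).
B: worse on side-effect rate (23 vs 10).
C: worse on side-effect rate (17 vs 10).
D: worse on side-effect rate (24 vs 10).
E: worse on cost (2452 vs 1448).
F: worse on side-effect rate (26 vs 10).
G: worse on side-effect rate (28 vs 10).
H: worse on duration (13 vs 2).
I: worse on side-effect rate (16 vs 10).
J: worse on side-effect rate (37 vs 10).
No option dominates K.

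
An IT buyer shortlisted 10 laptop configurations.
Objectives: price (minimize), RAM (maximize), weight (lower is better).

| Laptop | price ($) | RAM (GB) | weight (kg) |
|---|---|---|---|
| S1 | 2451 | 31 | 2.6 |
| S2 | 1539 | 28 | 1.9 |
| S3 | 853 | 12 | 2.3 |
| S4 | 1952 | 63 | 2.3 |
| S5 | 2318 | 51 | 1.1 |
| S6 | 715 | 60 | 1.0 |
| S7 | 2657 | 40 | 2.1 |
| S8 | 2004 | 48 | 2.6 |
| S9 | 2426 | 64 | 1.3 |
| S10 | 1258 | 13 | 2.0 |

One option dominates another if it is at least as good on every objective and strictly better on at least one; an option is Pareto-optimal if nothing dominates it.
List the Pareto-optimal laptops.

S1: dominated by S4 (price 1952≤2451, RAM 63≥31, weight 2.3≤2.6).
S2: dominated by S6 (price 715≤1539, RAM 60≥28, weight 1.0≤1.9).
S3: dominated by S6 (price 715≤853, RAM 60≥12, weight 1.0≤2.3).
S4: not dominated.
S5: dominated by S6 (price 715≤2318, RAM 60≥51, weight 1.0≤1.1).
S6: not dominated (best price).
S7: dominated by S5 (price 2318≤2657, RAM 51≥40, weight 1.1≤2.1).
S8: dominated by S4 (price 1952≤2004, RAM 63≥48, weight 2.3≤2.6).
S9: not dominated (best RAM).
S10: dominated by S6 (price 715≤1258, RAM 60≥13, weight 1.0≤2.0).

S4, S6, S9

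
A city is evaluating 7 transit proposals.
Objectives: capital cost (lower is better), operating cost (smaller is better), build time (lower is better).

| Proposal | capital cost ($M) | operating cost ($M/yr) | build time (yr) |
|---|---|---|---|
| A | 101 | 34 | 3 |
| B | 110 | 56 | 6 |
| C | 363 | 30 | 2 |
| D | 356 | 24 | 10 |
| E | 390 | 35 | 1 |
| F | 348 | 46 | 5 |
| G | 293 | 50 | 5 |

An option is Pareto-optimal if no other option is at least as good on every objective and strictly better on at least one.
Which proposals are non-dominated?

A: not dominated (best capital cost).
B: dominated by A (capital cost 101≤110, operating cost 34≤56, build time 3≤6).
C: not dominated.
D: not dominated (best operating cost).
E: not dominated (best build time).
F: dominated by A (capital cost 101≤348, operating cost 34≤46, build time 3≤5).
G: dominated by A (capital cost 101≤293, operating cost 34≤50, build time 3≤5).

A, C, D, E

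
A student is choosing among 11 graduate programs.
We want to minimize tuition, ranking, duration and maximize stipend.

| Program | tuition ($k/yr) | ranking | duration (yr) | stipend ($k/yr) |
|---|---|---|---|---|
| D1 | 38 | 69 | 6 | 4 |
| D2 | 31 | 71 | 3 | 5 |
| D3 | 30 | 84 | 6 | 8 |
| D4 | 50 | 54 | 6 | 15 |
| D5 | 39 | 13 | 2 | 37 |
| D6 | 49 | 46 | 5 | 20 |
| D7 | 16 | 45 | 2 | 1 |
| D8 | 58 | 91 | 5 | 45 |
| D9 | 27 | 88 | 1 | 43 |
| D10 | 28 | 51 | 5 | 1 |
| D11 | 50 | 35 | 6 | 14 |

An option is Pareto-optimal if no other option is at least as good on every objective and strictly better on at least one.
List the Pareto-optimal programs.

D1, D2, D3, D5, D7, D8, D9

D1: not dominated.
D2: not dominated.
D3: not dominated.
D4: dominated by D5 (tuition 39≤50, ranking 13≤54, duration 2≤6, stipend 37≥15).
D5: not dominated (best ranking).
D6: dominated by D5 (tuition 39≤49, ranking 13≤46, duration 2≤5, stipend 37≥20).
D7: not dominated (best tuition).
D8: not dominated (best stipend).
D9: not dominated (best duration).
D10: dominated by D7 (tuition 16≤28, ranking 45≤51, duration 2≤5, stipend 1≥1).
D11: dominated by D5 (tuition 39≤50, ranking 13≤35, duration 2≤6, stipend 37≥14).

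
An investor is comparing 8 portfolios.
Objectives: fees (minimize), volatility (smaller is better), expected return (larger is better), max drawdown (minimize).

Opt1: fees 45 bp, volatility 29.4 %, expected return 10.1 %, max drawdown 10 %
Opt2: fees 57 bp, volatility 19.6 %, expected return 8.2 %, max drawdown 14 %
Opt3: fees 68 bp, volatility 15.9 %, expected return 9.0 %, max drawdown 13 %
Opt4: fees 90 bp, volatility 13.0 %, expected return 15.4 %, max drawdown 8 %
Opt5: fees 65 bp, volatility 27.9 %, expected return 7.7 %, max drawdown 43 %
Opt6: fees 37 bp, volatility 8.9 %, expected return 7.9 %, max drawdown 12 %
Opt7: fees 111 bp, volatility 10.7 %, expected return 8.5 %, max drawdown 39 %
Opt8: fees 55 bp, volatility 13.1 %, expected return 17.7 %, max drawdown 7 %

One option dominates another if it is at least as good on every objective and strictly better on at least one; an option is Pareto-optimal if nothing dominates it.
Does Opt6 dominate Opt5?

Yes

Opt6 vs Opt5: fees 37≤65, volatility 8.9≤27.9, expected return 7.9≥7.7, max drawdown 12≤43 — Opt6 is at least as good on every objective with at least one strict improvement.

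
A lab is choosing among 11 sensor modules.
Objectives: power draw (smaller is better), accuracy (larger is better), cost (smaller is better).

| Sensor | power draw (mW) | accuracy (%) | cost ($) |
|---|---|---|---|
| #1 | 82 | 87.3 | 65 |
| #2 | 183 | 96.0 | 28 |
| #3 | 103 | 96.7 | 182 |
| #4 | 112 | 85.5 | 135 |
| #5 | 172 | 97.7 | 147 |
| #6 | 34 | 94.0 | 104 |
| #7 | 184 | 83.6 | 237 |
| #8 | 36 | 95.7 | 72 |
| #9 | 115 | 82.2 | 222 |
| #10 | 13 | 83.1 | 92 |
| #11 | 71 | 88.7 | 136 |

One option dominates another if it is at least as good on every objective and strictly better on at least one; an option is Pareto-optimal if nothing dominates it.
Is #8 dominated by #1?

No

#1 vs #8: #1 is worse on power draw (82 vs 36), so it does not dominate #8.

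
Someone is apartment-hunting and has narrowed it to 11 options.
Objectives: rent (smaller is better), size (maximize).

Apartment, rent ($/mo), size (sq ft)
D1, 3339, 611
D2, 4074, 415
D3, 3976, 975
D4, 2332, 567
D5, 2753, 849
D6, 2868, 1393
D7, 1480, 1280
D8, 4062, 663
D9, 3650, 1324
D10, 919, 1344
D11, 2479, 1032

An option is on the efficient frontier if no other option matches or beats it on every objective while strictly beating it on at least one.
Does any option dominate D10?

D1: worse on rent (3339 vs 919).
D2: worse on rent (4074 vs 919).
D3: worse on rent (3976 vs 919).
D4: worse on rent (2332 vs 919).
D5: worse on rent (2753 vs 919).
D6: worse on rent (2868 vs 919).
D7: worse on rent (1480 vs 919).
D8: worse on rent (4062 vs 919).
D9: worse on rent (3650 vs 919).
D11: worse on rent (2479 vs 919).
No option is at least as good as D10 on every objective and strictly better on one.

No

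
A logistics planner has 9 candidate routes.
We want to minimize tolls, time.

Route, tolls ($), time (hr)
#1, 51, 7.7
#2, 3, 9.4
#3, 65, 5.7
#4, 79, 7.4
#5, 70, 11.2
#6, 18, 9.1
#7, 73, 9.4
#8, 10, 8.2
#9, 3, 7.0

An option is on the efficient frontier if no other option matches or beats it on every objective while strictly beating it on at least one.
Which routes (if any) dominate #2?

#9

#9: tolls 3≤3, time 7.0≤9.4 — dominates #2.
Others (#1, #3, #4, #5, #6, #7, #8) are each worse than #2 on at least one objective.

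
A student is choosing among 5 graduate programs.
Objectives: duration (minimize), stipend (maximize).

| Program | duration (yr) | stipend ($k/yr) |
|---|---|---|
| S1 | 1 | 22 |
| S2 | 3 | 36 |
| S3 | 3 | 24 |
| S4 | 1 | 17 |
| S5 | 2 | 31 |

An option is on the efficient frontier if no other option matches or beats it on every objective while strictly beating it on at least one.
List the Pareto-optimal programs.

S1, S2, S5

S1: not dominated.
S2: not dominated (best stipend).
S3: dominated by S2 (duration 3≤3, stipend 36≥24).
S4: dominated by S1 (duration 1≤1, stipend 22≥17).
S5: not dominated.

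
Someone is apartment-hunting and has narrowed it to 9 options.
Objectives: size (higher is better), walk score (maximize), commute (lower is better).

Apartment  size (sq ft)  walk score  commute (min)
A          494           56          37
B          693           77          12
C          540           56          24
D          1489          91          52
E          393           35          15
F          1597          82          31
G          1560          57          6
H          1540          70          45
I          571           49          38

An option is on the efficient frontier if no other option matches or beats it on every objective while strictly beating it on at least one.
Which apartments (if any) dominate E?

B, G

B: size 693≥393, walk score 77≥35, commute 12≤15 — dominates E.
G: size 1560≥393, walk score 57≥35, commute 6≤15 — dominates E.
Others (A, C, D, F, H, I) are each worse than E on at least one objective.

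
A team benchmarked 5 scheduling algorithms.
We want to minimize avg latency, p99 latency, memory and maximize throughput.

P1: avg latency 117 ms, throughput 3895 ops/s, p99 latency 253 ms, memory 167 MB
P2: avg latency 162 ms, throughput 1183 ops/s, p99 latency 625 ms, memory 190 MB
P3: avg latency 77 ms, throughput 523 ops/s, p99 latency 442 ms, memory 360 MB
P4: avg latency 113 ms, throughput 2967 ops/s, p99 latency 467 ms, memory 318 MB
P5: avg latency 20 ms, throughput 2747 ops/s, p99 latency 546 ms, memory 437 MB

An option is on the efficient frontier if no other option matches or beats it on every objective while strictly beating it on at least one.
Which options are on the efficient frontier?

P1, P3, P4, P5

P1: not dominated (best throughput).
P2: dominated by P1 (avg latency 117≤162, throughput 3895≥1183, p99 latency 253≤625, memory 167≤190).
P3: not dominated.
P4: not dominated.
P5: not dominated (best avg latency).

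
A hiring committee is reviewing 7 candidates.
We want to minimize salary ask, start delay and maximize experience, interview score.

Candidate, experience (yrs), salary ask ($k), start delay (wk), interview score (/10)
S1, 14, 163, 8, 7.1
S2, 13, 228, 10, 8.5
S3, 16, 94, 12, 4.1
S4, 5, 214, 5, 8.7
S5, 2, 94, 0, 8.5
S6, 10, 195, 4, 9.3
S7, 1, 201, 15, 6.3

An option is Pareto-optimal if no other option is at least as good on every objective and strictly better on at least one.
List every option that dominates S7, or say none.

S1: experience 14≥1, salary ask 163≤201, start delay 8≤15, interview score 7.1≥6.3 — dominates S7.
S5: experience 2≥1, salary ask 94≤201, start delay 0≤15, interview score 8.5≥6.3 — dominates S7.
S6: experience 10≥1, salary ask 195≤201, start delay 4≤15, interview score 9.3≥6.3 — dominates S7.
Others (S2, S3, S4) are each worse than S7 on at least one objective.

S1, S5, S6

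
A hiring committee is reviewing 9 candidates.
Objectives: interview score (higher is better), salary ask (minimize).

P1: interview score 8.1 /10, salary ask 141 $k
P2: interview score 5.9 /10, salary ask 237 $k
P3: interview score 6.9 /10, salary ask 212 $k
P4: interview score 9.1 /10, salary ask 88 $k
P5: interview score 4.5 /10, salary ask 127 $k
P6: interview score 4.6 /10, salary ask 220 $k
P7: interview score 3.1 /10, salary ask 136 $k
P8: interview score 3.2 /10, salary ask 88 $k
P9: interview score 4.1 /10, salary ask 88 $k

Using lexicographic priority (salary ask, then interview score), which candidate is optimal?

P4

First minimize salary ask: best is 88, kept {P4, P8, P9}.
Then maximize interview score: best is 9.1, kept {P4}.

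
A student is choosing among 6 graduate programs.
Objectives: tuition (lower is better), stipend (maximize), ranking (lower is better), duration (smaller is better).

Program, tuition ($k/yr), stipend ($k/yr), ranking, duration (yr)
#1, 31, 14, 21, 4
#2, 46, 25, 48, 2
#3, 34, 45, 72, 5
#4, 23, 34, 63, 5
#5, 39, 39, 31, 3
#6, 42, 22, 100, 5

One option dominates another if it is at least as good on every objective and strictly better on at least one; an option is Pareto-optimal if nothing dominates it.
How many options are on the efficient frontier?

#1: not dominated (best ranking).
#2: not dominated (best duration).
#3: not dominated (best stipend).
#4: not dominated (best tuition).
#5: not dominated.
#6: dominated by #3 (tuition 34≤42, stipend 45≥22, ranking 72≤100, duration 5≤5).
Pareto-optimal: #1, #2, #3, #4, #5 → 5.

5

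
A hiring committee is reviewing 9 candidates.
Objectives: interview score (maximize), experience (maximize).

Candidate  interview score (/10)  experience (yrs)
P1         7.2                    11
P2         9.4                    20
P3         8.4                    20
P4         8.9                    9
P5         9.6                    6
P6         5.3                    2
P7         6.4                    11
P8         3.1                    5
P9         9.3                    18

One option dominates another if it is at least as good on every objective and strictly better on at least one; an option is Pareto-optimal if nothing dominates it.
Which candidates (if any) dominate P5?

none

P1: worse on interview score (7.2 vs 9.6).
P2: worse on interview score (9.4 vs 9.6).
P3: worse on interview score (8.4 vs 9.6).
P4: worse on interview score (8.9 vs 9.6).
P6: worse on interview score (5.3 vs 9.6).
P7: worse on interview score (6.4 vs 9.6).
P8: worse on interview score (3.1 vs 9.6).
P9: worse on interview score (9.3 vs 9.6).
No option dominates P5.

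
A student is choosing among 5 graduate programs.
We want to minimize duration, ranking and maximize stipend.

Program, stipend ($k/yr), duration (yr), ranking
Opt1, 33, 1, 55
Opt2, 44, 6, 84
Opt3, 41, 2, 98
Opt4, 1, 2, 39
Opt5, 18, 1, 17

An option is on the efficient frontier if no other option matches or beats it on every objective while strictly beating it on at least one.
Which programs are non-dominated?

Opt1: not dominated.
Opt2: not dominated (best stipend).
Opt3: not dominated.
Opt4: dominated by Opt5 (stipend 18≥1, duration 1≤2, ranking 17≤39).
Opt5: not dominated (best ranking).

Opt1, Opt2, Opt3, Opt5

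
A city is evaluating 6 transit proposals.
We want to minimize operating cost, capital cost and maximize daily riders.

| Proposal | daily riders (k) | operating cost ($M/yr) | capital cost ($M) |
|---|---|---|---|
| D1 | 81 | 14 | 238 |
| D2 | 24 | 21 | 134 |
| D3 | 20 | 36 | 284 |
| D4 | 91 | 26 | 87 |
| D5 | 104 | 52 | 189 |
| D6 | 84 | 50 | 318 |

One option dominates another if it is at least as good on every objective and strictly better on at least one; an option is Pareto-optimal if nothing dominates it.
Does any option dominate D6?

D4 vs D6: daily riders 91≥84, operating cost 26≤50, capital cost 87≤318 — D4 is at least as good on every objective and strictly better on at least one, so D4 dominates D6.

Yes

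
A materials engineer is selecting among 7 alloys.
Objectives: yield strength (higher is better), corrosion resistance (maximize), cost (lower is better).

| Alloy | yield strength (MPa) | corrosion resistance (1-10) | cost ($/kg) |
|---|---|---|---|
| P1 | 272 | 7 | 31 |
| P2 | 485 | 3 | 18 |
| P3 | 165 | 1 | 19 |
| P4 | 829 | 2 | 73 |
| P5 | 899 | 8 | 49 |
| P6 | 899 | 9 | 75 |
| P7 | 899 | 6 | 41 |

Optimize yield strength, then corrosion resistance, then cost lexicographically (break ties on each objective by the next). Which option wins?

First maximize yield strength: best is 899, kept {P5, P6, P7}.
Then maximize corrosion resistance: best is 9, kept {P6}.

P6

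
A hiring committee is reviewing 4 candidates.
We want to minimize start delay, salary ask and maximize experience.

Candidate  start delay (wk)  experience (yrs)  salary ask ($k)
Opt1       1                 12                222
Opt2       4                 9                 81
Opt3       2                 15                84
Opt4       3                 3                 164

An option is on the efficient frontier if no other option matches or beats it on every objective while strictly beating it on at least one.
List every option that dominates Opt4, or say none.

Opt3

Opt3: start delay 2≤3, experience 15≥3, salary ask 84≤164 — dominates Opt4.
Others (Opt1, Opt2) are each worse than Opt4 on at least one objective.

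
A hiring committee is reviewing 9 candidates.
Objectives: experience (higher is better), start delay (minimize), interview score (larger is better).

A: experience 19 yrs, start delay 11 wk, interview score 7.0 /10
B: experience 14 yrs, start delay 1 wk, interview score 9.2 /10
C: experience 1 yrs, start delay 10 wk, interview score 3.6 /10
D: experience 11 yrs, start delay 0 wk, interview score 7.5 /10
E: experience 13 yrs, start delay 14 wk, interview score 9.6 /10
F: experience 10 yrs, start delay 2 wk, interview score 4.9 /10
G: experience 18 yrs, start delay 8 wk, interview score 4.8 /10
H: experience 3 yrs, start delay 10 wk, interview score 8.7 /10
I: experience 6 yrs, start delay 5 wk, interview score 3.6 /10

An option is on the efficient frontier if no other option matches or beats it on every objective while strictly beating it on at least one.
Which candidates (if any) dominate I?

B: experience 14≥6, start delay 1≤5, interview score 9.2≥3.6 — dominates I.
D: experience 11≥6, start delay 0≤5, interview score 7.5≥3.6 — dominates I.
F: experience 10≥6, start delay 2≤5, interview score 4.9≥3.6 — dominates I.
Others (A, C, E, G, H) are each worse than I on at least one objective.

B, D, F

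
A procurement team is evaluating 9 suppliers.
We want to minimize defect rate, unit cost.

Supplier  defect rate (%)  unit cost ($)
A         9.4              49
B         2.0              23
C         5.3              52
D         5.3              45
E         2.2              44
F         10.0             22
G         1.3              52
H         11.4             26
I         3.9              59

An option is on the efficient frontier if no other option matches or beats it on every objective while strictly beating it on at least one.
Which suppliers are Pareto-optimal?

A: dominated by B (defect rate 2.0≤9.4, unit cost 23≤49).
B: not dominated.
C: dominated by B (defect rate 2.0≤5.3, unit cost 23≤52).
D: dominated by B (defect rate 2.0≤5.3, unit cost 23≤45).
E: dominated by B (defect rate 2.0≤2.2, unit cost 23≤44).
F: not dominated (best unit cost).
G: not dominated (best defect rate).
H: dominated by B (defect rate 2.0≤11.4, unit cost 23≤26).
I: dominated by B (defect rate 2.0≤3.9, unit cost 23≤59).

B, F, G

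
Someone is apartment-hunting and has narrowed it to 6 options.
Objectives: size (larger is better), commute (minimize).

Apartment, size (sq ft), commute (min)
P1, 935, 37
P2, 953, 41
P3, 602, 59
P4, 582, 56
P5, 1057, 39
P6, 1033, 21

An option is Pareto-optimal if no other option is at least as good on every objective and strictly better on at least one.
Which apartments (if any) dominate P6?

P1: worse on size (935 vs 1033).
P2: worse on size (953 vs 1033).
P3: worse on size (602 vs 1033).
P4: worse on size (582 vs 1033).
P5: worse on commute (39 vs 21).
No option dominates P6.

none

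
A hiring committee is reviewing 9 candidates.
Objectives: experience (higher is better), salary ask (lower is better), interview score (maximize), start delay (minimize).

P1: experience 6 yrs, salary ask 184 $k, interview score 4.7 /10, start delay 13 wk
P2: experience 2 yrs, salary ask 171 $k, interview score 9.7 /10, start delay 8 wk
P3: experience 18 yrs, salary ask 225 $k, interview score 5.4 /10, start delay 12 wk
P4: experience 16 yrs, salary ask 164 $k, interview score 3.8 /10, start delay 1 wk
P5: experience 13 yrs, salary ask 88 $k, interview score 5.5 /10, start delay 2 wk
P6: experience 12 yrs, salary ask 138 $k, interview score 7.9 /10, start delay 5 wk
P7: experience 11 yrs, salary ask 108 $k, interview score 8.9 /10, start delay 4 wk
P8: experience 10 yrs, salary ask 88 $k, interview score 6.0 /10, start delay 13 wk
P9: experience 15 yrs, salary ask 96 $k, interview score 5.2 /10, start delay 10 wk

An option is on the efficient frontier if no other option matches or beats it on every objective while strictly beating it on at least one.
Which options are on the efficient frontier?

P1: dominated by P5 (experience 13≥6, salary ask 88≤184, interview score 5.5≥4.7, start delay 2≤13).
P2: not dominated (best interview score).
P3: not dominated (best experience).
P4: not dominated (best start delay).
P5: not dominated.
P6: not dominated.
P7: not dominated.
P8: not dominated.
P9: not dominated.

P2, P3, P4, P5, P6, P7, P8, P9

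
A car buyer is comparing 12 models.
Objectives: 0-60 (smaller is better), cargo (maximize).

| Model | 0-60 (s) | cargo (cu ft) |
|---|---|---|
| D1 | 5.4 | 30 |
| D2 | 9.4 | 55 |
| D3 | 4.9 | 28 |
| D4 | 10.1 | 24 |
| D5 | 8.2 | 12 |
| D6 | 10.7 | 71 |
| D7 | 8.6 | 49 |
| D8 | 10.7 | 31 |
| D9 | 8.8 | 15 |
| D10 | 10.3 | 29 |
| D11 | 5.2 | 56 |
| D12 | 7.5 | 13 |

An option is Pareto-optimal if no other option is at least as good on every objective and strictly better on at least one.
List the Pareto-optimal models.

D1: dominated by D11 (0-60 5.2≤5.4, cargo 56≥30).
D2: dominated by D11 (0-60 5.2≤9.4, cargo 56≥55).
D3: not dominated (best 0-60).
D4: dominated by D1 (0-60 5.4≤10.1, cargo 30≥24).
D5: dominated by D1 (0-60 5.4≤8.2, cargo 30≥12).
D6: not dominated (best cargo).
D7: dominated by D11 (0-60 5.2≤8.6, cargo 56≥49).
D8: dominated by D2 (0-60 9.4≤10.7, cargo 55≥31).
D9: dominated by D1 (0-60 5.4≤8.8, cargo 30≥15).
D10: dominated by D1 (0-60 5.4≤10.3, cargo 30≥29).
D11: not dominated.
D12: dominated by D1 (0-60 5.4≤7.5, cargo 30≥13).

D3, D6, D11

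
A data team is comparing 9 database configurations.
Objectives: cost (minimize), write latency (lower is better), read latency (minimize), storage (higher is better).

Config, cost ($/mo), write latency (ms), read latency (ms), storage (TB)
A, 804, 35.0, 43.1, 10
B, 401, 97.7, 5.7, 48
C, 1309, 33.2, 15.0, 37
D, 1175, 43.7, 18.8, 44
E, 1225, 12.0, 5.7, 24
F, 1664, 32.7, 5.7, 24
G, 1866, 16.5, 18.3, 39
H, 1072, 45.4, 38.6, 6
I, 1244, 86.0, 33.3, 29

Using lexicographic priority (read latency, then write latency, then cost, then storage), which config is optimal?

E

First minimize read latency: best is 5.7, kept {B, E, F}.
Then minimize write latency: best is 12.0, kept {E}.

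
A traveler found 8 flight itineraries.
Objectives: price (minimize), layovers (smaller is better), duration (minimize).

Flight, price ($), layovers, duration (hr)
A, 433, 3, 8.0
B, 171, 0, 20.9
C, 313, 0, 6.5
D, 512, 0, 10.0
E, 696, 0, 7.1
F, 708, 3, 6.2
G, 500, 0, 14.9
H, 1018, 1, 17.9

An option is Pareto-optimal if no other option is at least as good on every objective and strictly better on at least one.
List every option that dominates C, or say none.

A: worse on price (433 vs 313).
B: worse on duration (20.9 vs 6.5).
D: worse on price (512 vs 313).
E: worse on price (696 vs 313).
F: worse on price (708 vs 313).
G: worse on price (500 vs 313).
H: worse on price (1018 vs 313).
No option dominates C.

none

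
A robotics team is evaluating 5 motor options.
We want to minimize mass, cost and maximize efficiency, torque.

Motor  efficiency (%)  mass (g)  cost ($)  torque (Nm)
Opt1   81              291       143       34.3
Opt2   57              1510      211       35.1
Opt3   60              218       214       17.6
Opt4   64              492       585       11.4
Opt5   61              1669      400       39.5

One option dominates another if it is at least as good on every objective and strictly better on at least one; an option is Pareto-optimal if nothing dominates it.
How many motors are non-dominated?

4

Opt1: not dominated (best efficiency).
Opt2: not dominated.
Opt3: not dominated (best mass).
Opt4: dominated by Opt1 (efficiency 81≥64, mass 291≤492, cost 143≤585, torque 34.3≥11.4).
Opt5: not dominated (best torque).
Pareto-optimal: Opt1, Opt2, Opt3, Opt5 → 4.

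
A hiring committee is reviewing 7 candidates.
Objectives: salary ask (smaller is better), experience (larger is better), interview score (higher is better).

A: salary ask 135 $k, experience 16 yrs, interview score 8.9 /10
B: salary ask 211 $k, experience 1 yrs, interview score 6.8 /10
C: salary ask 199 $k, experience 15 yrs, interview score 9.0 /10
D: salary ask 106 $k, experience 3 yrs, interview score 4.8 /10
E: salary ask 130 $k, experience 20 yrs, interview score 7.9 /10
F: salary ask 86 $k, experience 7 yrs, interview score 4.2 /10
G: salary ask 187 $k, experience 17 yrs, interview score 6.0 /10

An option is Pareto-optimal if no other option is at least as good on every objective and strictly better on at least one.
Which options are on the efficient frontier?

A, C, D, E, F

A: not dominated.
B: dominated by A (salary ask 135≤211, experience 16≥1, interview score 8.9≥6.8).
C: not dominated (best interview score).
D: not dominated.
E: not dominated (best experience).
F: not dominated (best salary ask).
G: dominated by E (salary ask 130≤187, experience 20≥17, interview score 7.9≥6.0).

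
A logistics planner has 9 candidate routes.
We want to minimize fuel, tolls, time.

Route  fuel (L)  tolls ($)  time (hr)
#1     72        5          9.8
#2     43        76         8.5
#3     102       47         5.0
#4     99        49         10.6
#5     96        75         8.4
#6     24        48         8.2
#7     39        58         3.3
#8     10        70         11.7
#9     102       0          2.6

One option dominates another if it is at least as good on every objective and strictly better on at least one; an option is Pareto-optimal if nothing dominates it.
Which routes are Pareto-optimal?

#1, #6, #7, #8, #9

#1: not dominated.
#2: dominated by #6 (fuel 24≤43, tolls 48≤76, time 8.2≤8.5).
#3: dominated by #9 (fuel 102≤102, tolls 0≤47, time 2.6≤5.0).
#4: dominated by #1 (fuel 72≤99, tolls 5≤49, time 9.8≤10.6).
#5: dominated by #6 (fuel 24≤96, tolls 48≤75, time 8.2≤8.4).
#6: not dominated.
#7: not dominated.
#8: not dominated (best fuel).
#9: not dominated (best tolls).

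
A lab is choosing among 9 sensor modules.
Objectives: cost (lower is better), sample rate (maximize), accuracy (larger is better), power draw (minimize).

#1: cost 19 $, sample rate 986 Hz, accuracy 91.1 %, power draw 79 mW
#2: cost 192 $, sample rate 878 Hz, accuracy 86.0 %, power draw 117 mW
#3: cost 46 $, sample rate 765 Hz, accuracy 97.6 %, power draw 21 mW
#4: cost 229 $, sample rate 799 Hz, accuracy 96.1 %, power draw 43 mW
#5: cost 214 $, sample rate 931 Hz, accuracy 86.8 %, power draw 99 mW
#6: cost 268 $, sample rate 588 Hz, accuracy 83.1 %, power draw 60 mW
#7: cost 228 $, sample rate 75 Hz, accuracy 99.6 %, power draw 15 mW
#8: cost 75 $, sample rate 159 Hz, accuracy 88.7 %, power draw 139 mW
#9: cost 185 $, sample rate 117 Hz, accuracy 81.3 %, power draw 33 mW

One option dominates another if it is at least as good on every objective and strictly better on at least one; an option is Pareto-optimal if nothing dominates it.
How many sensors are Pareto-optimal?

4

#1: not dominated (best cost).
#2: dominated by #1 (cost 19≤192, sample rate 986≥878, accuracy 91.1≥86.0, power draw 79≤117).
#3: not dominated.
#4: not dominated.
#5: dominated by #1 (cost 19≤214, sample rate 986≥931, accuracy 91.1≥86.8, power draw 79≤99).
#6: dominated by #3 (cost 46≤268, sample rate 765≥588, accuracy 97.6≥83.1, power draw 21≤60).
#7: not dominated (best accuracy).
#8: dominated by #1 (cost 19≤75, sample rate 986≥159, accuracy 91.1≥88.7, power draw 79≤139).
#9: dominated by #3 (cost 46≤185, sample rate 765≥117, accuracy 97.6≥81.3, power draw 21≤33).
Pareto-optimal: #1, #3, #4, #7 → 4.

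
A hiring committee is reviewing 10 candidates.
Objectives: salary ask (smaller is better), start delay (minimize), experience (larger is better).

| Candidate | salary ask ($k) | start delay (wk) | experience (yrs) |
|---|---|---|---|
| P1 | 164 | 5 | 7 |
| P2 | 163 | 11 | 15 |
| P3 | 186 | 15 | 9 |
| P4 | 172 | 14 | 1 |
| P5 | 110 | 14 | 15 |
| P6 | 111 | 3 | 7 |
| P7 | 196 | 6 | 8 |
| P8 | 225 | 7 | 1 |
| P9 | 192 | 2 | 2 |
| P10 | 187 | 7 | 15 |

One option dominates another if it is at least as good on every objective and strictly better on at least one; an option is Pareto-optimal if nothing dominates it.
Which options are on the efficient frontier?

P1: dominated by P6 (salary ask 111≤164, start delay 3≤5, experience 7≥7).
P2: not dominated.
P3: dominated by P2 (salary ask 163≤186, start delay 11≤15, experience 15≥9).
P4: dominated by P1 (salary ask 164≤172, start delay 5≤14, experience 7≥1).
P5: not dominated (best salary ask).
P6: not dominated.
P7: not dominated.
P8: dominated by P1 (salary ask 164≤225, start delay 5≤7, experience 7≥1).
P9: not dominated (best start delay).
P10: not dominated.

P2, P5, P6, P7, P9, P10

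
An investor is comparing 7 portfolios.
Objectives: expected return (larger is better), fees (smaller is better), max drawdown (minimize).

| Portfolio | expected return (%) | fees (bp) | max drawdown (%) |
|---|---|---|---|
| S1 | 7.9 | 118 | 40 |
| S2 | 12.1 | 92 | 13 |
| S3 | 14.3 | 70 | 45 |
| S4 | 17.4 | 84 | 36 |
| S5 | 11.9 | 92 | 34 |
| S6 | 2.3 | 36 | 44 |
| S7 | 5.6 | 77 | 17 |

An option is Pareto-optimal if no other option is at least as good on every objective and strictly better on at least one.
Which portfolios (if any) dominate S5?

S2

S2: expected return 12.1≥11.9, fees 92≤92, max drawdown 13≤34 — dominates S5.
Others (S1, S3, S4, S6, S7) are each worse than S5 on at least one objective.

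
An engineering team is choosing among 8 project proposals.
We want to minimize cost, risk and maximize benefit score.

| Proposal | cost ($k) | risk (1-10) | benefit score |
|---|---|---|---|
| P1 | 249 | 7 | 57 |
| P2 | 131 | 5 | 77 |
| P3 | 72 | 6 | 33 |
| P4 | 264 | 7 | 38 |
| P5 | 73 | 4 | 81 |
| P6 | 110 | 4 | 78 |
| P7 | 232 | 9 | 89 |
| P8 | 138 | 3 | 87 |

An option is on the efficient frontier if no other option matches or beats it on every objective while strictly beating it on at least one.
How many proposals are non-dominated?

P1: dominated by P2 (cost 131≤249, risk 5≤7, benefit score 77≥57).
P2: dominated by P5 (cost 73≤131, risk 4≤5, benefit score 81≥77).
P3: not dominated (best cost).
P4: dominated by P1 (cost 249≤264, risk 7≤7, benefit score 57≥38).
P5: not dominated.
P6: dominated by P5 (cost 73≤110, risk 4≤4, benefit score 81≥78).
P7: not dominated (best benefit score).
P8: not dominated (best risk).
Pareto-optimal: P3, P5, P7, P8 → 4.

4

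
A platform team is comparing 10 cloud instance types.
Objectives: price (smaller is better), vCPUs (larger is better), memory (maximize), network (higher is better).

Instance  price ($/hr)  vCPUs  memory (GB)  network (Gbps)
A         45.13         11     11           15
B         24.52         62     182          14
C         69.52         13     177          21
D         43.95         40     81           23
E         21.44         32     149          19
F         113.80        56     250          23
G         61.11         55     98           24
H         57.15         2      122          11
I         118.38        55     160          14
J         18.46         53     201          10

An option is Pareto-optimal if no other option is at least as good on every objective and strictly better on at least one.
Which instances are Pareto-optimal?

A: dominated by D (price 43.95≤45.13, vCPUs 40≥11, memory 81≥11, network 23≥15).
B: not dominated (best vCPUs).
C: not dominated.
D: not dominated.
E: not dominated.
F: not dominated (best memory).
G: not dominated (best network).
H: dominated by B (price 24.52≤57.15, vCPUs 62≥2, memory 182≥122, network 14≥11).
I: dominated by B (price 24.52≤118.38, vCPUs 62≥55, memory 182≥160, network 14≥14).
J: not dominated (best price).

B, C, D, E, F, G, J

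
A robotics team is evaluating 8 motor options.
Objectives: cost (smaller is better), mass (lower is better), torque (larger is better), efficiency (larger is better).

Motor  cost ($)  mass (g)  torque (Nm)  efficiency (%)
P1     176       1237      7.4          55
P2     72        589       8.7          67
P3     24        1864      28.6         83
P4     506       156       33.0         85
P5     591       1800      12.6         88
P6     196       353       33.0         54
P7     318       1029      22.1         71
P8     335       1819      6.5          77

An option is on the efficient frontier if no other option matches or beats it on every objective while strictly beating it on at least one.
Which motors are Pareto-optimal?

P1: dominated by P2 (cost 72≤176, mass 589≤1237, torque 8.7≥7.4, efficiency 67≥55).
P2: not dominated.
P3: not dominated (best cost).
P4: not dominated (best mass).
P5: not dominated (best efficiency).
P6: not dominated.
P7: not dominated.
P8: not dominated.

P2, P3, P4, P5, P6, P7, P8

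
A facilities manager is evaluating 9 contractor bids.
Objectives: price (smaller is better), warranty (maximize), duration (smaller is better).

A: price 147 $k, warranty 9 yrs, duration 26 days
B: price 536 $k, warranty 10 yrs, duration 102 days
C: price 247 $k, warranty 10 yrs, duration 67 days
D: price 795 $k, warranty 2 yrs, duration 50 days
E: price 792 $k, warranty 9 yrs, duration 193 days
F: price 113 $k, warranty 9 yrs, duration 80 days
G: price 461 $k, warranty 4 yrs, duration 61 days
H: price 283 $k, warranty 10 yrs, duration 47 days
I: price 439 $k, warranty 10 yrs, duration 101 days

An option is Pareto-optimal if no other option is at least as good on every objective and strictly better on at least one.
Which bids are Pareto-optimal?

A, C, F, H

A: not dominated (best duration).
B: dominated by C (price 247≤536, warranty 10≥10, duration 67≤102).
C: not dominated.
D: dominated by A (price 147≤795, warranty 9≥2, duration 26≤50).
E: dominated by A (price 147≤792, warranty 9≥9, duration 26≤193).
F: not dominated (best price).
G: dominated by A (price 147≤461, warranty 9≥4, duration 26≤61).
H: not dominated.
I: dominated by C (price 247≤439, warranty 10≥10, duration 67≤101).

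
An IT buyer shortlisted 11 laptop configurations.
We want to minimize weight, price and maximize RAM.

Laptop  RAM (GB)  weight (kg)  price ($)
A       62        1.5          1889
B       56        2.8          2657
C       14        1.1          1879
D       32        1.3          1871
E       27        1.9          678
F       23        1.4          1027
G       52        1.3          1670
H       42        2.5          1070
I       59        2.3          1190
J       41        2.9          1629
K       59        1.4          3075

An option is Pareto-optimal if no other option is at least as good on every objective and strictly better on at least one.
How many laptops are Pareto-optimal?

A: not dominated (best RAM).
B: dominated by A (RAM 62≥56, weight 1.5≤2.8, price 1889≤2657).
C: not dominated (best weight).
D: dominated by G (RAM 52≥32, weight 1.3≤1.3, price 1670≤1871).
E: not dominated (best price).
F: not dominated.
G: not dominated.
H: not dominated.
I: not dominated.
J: dominated by H (RAM 42≥41, weight 2.5≤2.9, price 1070≤1629).
K: not dominated.
Pareto-optimal: A, C, E, F, G, H, I, K → 8.

8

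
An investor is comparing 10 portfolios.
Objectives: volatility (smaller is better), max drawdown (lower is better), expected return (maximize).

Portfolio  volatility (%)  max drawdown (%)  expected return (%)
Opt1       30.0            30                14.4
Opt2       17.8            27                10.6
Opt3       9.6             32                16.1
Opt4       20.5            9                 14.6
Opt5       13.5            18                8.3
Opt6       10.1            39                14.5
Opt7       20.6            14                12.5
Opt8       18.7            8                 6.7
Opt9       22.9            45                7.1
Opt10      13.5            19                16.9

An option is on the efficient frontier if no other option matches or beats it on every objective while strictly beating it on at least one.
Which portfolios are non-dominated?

Opt1: dominated by Opt4 (volatility 20.5≤30.0, max drawdown 9≤30, expected return 14.6≥14.4).
Opt2: dominated by Opt10 (volatility 13.5≤17.8, max drawdown 19≤27, expected return 16.9≥10.6).
Opt3: not dominated (best volatility).
Opt4: not dominated.
Opt5: not dominated.
Opt6: dominated by Opt3 (volatility 9.6≤10.1, max drawdown 32≤39, expected return 16.1≥14.5).
Opt7: dominated by Opt4 (volatility 20.5≤20.6, max drawdown 9≤14, expected return 14.6≥12.5).
Opt8: not dominated (best max drawdown).
Opt9: dominated by Opt2 (volatility 17.8≤22.9, max drawdown 27≤45, expected return 10.6≥7.1).
Opt10: not dominated (best expected return).

Opt3, Opt4, Opt5, Opt8, Opt10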